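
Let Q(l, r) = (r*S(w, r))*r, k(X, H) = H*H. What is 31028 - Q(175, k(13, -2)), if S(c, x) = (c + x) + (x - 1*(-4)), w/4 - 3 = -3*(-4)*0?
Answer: 30644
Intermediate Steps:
w = 12 (w = 12 + 4*(-3*(-4)*0) = 12 + 4*(12*0) = 12 + 4*0 = 12 + 0 = 12)
k(X, H) = H**2
S(c, x) = 4 + c + 2*x (S(c, x) = (c + x) + (x + 4) = (c + x) + (4 + x) = 4 + c + 2*x)
Q(l, r) = r**2*(16 + 2*r) (Q(l, r) = (r*(4 + 12 + 2*r))*r = (r*(16 + 2*r))*r = r**2*(16 + 2*r))
31028 - Q(175, k(13, -2)) = 31028 - 2*((-2)**2)**2*(8 + (-2)**2) = 31028 - 2*4**2*(8 + 4) = 31028 - 2*16*12 = 31028 - 1*384 = 31028 - 384 = 30644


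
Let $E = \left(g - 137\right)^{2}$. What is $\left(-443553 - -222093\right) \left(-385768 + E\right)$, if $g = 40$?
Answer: $83348464140$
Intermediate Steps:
$E = 9409$ ($E = \left(40 - 137\right)^{2} = \left(-97\right)^{2} = 9409$)
$\left(-443553 - -222093\right) \left(-385768 + E\right) = \left(-443553 - -222093\right) \left(-385768 + 9409\right) = \left(-443553 + \left(\left(-123600 + 123404\right) + 222289\right)\right) \left(-376359\right) = \left(-443553 + \left(-196 + 222289\right)\right) \left(-376359\right) = \left(-443553 + 222093\right) \left(-376359\right) = \left(-221460\right) \left(-376359\right) = 83348464140$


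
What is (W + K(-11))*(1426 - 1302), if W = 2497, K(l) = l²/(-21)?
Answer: 6487184/21 ≈ 3.0891e+5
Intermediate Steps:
K(l) = -l²/21 (K(l) = l²*(-1/21) = -l²/21)
(W + K(-11))*(1426 - 1302) = (2497 - 1/21*(-11)²)*(1426 - 1302) = (2497 - 1/21*121)*124 = (2497 - 121/21)*124 = (52316/21)*124 = 6487184/21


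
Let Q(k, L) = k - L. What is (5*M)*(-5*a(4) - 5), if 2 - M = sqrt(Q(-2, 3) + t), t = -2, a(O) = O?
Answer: -250 + 125*I*sqrt(7) ≈ -250.0 + 330.72*I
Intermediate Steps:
M = 2 - I*sqrt(7) (M = 2 - sqrt((-2 - 1*3) - 2) = 2 - sqrt((-2 - 3) - 2) = 2 - sqrt(-5 - 2) = 2 - sqrt(-7) = 2 - I*sqrt(7) ≈ 2.0 - 2.6458*I)
(5*M)*(-5*a(4) - 5) = (5*(2 - I*sqrt(7)))*(-5*4 - 5) = (10 - 5*I*sqrt(7))*(-20 - 5) = (10 - 5*I*sqrt(7))*(-25) = -250 + 125*I*sqrt(7)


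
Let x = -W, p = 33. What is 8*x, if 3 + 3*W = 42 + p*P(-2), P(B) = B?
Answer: 72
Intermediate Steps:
W = -9 (W = -1 + (42 + 33*(-2))/3 = -1 + (42 - 66)/3 = -1 + (1/3)*(-24) = -1 - 8 = -9)
x = 9 (x = -1*(-9) = 9)
8*x = 8*9 = 72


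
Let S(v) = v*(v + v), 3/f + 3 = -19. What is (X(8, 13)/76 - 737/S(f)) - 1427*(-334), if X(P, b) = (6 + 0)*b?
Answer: 156226255/342 ≈ 4.5680e+5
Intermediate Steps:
X(P, b) = 6*b
f = -3/22 (f = 3/(-3 - 19) = 3/(-22) = 3*(-1/22) = -3/22 ≈ -0.13636)
S(v) = 2*v² (S(v) = v*(2*v) = 2*v²)
(X(8, 13)/76 - 737/S(f)) - 1427*(-334) = ((6*13)/76 - 737/(2*(-3/22)²)) - 1427*(-334) = (78*(1/76) - 737/(2*(9/484))) + 476618 = (39/38 - 737/9/242) + 476618 = (39/38 - 737*242/9) + 476618 = (39/38 - 178354/9) + 476618 = -6777101/342 + 476618 = 156226255/342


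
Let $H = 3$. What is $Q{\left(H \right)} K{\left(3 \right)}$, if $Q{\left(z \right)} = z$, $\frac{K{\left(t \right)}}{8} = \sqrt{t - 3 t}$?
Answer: $24 i \sqrt{6} \approx 58.788 i$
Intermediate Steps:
$K{\left(t \right)} = 8 \sqrt{2} \sqrt{- t}$ ($K{\left(t \right)} = 8 \sqrt{t - 3 t} = 8 \sqrt{- 2 t} = 8 \sqrt{2} \sqrt{- t}$)
$Q{\left(H \right)} K{\left(3 \right)} = 3 \cdot 8 \sqrt{2} \sqrt{\left(-1\right) 3} = 3 \cdot 8 \sqrt{2} \sqrt{-3} = 3 \cdot 8 \sqrt{2} i \sqrt{3} = 3 \cdot 8 i \sqrt{6} = 24 i \sqrt{6}$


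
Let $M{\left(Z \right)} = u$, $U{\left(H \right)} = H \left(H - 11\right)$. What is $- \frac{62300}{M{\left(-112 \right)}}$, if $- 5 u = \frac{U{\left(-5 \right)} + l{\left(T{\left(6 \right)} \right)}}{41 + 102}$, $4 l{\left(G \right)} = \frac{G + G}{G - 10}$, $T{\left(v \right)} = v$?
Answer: $\frac{178178000}{317} \approx 5.6208 \cdot 10^{5}$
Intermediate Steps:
$U{\left(H \right)} = H \left(-11 + H\right)$
$l{\left(G \right)} = \frac{G}{2 \left(-10 + G\right)}$ ($l{\left(G \right)} = \frac{\left(G + G\right) \frac{1}{G - 10}}{4} = \frac{2 G \frac{1}{-10 + G}}{4} = \frac{G}{2 \left(-10 + G\right)}$)
$u = - \frac{317}{2860}$ ($u = - \frac{\left(- 5 \left(-11 - 5\right) + \frac{1}{2} \cdot 6 \frac{1}{-10 + 6}\right) \frac{1}{41 + 102}}{5} = - \frac{\left(\left(-5\right) \left(-16\right) + \frac{1}{2} \cdot 6 \frac{1}{-4}\right) \frac{1}{143}}{5} = - \frac{\left(80 + \frac{1}{2} \cdot 6 \left(- \frac{1}{4}\right)\right) \frac{1}{143}}{5} = - \frac{\left(80 - \frac{3}{4}\right) \frac{1}{143}}{5} = - \frac{\frac{317}{4} \cdot \frac{1}{143}}{5} = \left(- \frac{1}{5}\right) \frac{317}{572} = - \frac{317}{2860} \approx -0.11084$)
$M{\left(Z \right)} = - \frac{317}{2860}$
$- \frac{62300}{M{\left(-112 \right)}} = - \frac{62300}{- \frac{317}{2860}} = \left(-62300\right) \left(- \frac{2860}{317}\right) = \frac{178178000}{317}$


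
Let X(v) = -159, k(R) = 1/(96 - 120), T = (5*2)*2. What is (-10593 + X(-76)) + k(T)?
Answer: -258049/24 ≈ -10752.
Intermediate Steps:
T = 20 (T = 10*2 = 20)
k(R) = -1/24 (k(R) = 1/(-24) = -1/24)
(-10593 + X(-76)) + k(T) = (-10593 - 159) - 1/24 = -10752 - 1/24 = -258049/24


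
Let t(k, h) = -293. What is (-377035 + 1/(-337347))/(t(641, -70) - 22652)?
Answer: 9783971242/595417455 ≈ 16.432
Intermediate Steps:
(-377035 + 1/(-337347))/(t(641, -70) - 22652) = (-377035 + 1/(-337347))/(-293 - 22652) = (-377035 - 1/337347)/(-22945) = -127191626146/337347*(-1/22945) = 9783971242/595417455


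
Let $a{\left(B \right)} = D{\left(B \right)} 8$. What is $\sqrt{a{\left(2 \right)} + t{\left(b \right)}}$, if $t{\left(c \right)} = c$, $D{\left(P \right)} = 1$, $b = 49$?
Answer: $\sqrt{57} \approx 7.5498$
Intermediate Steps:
$a{\left(B \right)} = 8$ ($a{\left(B \right)} = 1 \cdot 8 = 8$)
$\sqrt{a{\left(2 \right)} + t{\left(b \right)}} = \sqrt{8 + 49} = \sqrt{57}$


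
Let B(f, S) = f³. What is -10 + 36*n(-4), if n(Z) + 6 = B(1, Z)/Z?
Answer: -235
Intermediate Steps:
n(Z) = -6 + 1/Z (n(Z) = -6 + 1³/Z = -6 + 1/Z)
-10 + 36*n(-4) = -10 + 36*(-6 + 1/(-4)) = -10 + 36*(-6 - ¼) = -10 + 36*(-25/4) = -10 - 225 = -235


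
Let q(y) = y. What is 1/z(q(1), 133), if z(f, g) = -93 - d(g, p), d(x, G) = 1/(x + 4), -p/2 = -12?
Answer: -137/12742 ≈ -0.010752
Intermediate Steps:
p = 24 (p = -2*(-12) = 24)
d(x, G) = 1/(4 + x)
z(f, g) = -93 - 1/(4 + g)
1/z(q(1), 133) = 1/((-373 - 93*133)/(4 + 133)) = 1/((-373 - 12369)/137) = 1/((1/137)*(-12742)) = 1/(-12742/137) = -137/12742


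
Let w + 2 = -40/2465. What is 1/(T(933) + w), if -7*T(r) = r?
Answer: -3451/466927 ≈ -0.0073909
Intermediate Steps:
T(r) = -r/7
w = -994/493 (w = -2 - 40/2465 = -2 + (1/2465)*(-40) = -2 - 8/493 = -994/493 ≈ -2.0162)
1/(T(933) + w) = 1/(-1/7*933 - 994/493) = 1/(-933/7 - 994/493) = 1/(-466927/3451) = -3451/466927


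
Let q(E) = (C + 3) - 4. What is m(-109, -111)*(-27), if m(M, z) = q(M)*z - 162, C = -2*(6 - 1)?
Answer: -28593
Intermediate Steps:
C = -10 (C = -2*5 = -10)
q(E) = -11 (q(E) = (-10 + 3) - 4 = -7 - 4 = -11)
m(M, z) = -162 - 11*z (m(M, z) = -11*z - 162 = -162 - 11*z)
m(-109, -111)*(-27) = (-162 - 11*(-111))*(-27) = (-162 + 1221)*(-27) = 1059*(-27) = -28593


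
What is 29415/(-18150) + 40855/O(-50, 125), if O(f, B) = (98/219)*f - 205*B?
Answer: -873626489/271851910 ≈ -3.2136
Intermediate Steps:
O(f, B) = -205*B + 98*f/219 (O(f, B) = (98*(1/219))*f - 205*B = 98*f/219 - 205*B = -205*B + 98*f/219)
29415/(-18150) + 40855/O(-50, 125) = 29415/(-18150) + 40855/(-205*125 + (98/219)*(-50)) = 29415*(-1/18150) + 40855/(-25625 - 4900/219) = -1961/1210 + 40855/(-5616775/219) = -1961/1210 + 40855*(-219/5616775) = -1961/1210 - 1789449/1123355 = -873626489/271851910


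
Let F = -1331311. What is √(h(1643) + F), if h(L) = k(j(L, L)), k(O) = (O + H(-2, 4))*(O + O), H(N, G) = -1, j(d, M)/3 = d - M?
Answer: I*√1331311 ≈ 1153.8*I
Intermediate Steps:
j(d, M) = -3*M + 3*d (j(d, M) = 3*(d - M) = -3*M + 3*d)
k(O) = 2*O*(-1 + O) (k(O) = (O - 1)*(O + O) = (-1 + O)*(2*O) = 2*O*(-1 + O))
h(L) = 0 (h(L) = 2*(-3*L + 3*L)*(-1 + (-3*L + 3*L)) = 2*0*(-1 + 0) = 2*0*(-1) = 0)
√(h(1643) + F) = √(0 - 1331311) = √(-1331311) = I*√1331311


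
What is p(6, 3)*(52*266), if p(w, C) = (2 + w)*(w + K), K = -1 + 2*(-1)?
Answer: 331968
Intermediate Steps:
K = -3 (K = -1 - 2 = -3)
p(w, C) = (-3 + w)*(2 + w) (p(w, C) = (2 + w)*(w - 3) = (2 + w)*(-3 + w) = (-3 + w)*(2 + w))
p(6, 3)*(52*266) = (-6 + 6² - 1*6)*(52*266) = (-6 + 36 - 6)*13832 = 24*13832 = 331968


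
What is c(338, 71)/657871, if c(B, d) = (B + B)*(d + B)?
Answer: 276484/657871 ≈ 0.42027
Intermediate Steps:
c(B, d) = 2*B*(B + d) (c(B, d) = (2*B)*(B + d) = 2*B*(B + d))
c(338, 71)/657871 = (2*338*(338 + 71))/657871 = (2*338*409)*(1/657871) = 276484*(1/657871) = 276484/657871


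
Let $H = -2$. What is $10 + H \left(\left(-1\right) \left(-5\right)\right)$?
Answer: $0$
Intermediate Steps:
$10 + H \left(\left(-1\right) \left(-5\right)\right) = 10 - 2 \left(\left(-1\right) \left(-5\right)\right) = 10 - 10 = 0$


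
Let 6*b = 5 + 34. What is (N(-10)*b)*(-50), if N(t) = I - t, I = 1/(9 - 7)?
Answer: -6825/2 ≈ -3412.5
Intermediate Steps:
I = ½ (I = 1/2 = ½ ≈ 0.50000)
b = 13/2 (b = (5 + 34)/6 = (⅙)*39 = 13/2 ≈ 6.5000)
N(t) = ½ - t
(N(-10)*b)*(-50) = ((½ - 1*(-10))*(13/2))*(-50) = ((½ + 10)*(13/2))*(-50) = ((21/2)*(13/2))*(-50) = (273/4)*(-50) = -6825/2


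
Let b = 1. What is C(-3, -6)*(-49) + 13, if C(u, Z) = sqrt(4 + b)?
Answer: 13 - 49*sqrt(5) ≈ -96.567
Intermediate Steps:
C(u, Z) = sqrt(5) (C(u, Z) = sqrt(4 + 1) = sqrt(5))
C(-3, -6)*(-49) + 13 = sqrt(5)*(-49) + 13 = -49*sqrt(5) + 13 = 13 - 49*sqrt(5)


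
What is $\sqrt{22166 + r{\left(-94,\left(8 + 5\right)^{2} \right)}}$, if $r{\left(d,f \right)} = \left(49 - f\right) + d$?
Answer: $56 \sqrt{7} \approx 148.16$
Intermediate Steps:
$r{\left(d,f \right)} = 49 + d - f$
$\sqrt{22166 + r{\left(-94,\left(8 + 5\right)^{2} \right)}} = \sqrt{22166 - \left(45 + \left(8 + 5\right)^{2}\right)} = \sqrt{22166 - 214} = \sqrt{21952} = 56 \sqrt{7}$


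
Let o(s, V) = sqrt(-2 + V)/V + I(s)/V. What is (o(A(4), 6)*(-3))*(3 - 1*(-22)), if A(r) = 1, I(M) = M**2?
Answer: -75/2 ≈ -37.500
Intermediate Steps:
o(s, V) = s**2/V + sqrt(-2 + V)/V (o(s, V) = sqrt(-2 + V)/V + s**2/V = s**2/V + sqrt(-2 + V)/V)
(o(A(4), 6)*(-3))*(3 - 1*(-22)) = (((1**2 + sqrt(-2 + 6))/6)*(-3))*(3 - 1*(-22)) = (((1 + sqrt(4))/6)*(-3))*(3 + 22) = (((1 + 2)/6)*(-3))*25 = (((1/6)*3)*(-3))*25 = ((1/2)*(-3))*25 = -3/2*25 = -75/2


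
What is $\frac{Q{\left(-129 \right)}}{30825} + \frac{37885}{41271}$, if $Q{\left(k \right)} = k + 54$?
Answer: $\frac{1725496}{1884709} \approx 0.91552$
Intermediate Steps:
$Q{\left(k \right)} = 54 + k$
$\frac{Q{\left(-129 \right)}}{30825} + \frac{37885}{41271} = \frac{54 - 129}{30825} + \frac{37885}{41271} = \left(-75\right) \frac{1}{30825} + 37885 \cdot \frac{1}{41271} = - \frac{1}{411} + \frac{37885}{41271} = \frac{1725496}{1884709}$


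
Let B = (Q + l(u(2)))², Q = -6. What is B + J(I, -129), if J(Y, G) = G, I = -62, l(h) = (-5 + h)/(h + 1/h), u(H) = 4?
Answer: -26045/289 ≈ -90.121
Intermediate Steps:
l(h) = (-5 + h)/(h + 1/h)
B = 11236/289 (B = (-6 + 4*(-5 + 4)/(1 + 4²))² = (-6 + 4*(-1)/(1 + 16))² = (-6 + 4*(-1)/17)² = (-6 + 4*(1/17)*(-1))² = (-6 - 4/17)² = (-106/17)² = 11236/289 ≈ 38.879)
B + J(I, -129) = 11236/289 - 129 = -26045/289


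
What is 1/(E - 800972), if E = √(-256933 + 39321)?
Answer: -200243/160389090599 - I*√54403/320778181198 ≈ -1.2485e-6 - 7.2712e-10*I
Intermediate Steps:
E = 2*I*√54403 (E = √(-217612) = 2*I*√54403 ≈ 466.49*I)
1/(E - 800972) = 1/(2*I*√54403 - 800972) = 1/(-800972 + 2*I*√54403)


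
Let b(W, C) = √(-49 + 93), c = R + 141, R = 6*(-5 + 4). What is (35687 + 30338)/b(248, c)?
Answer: 66025*√11/22 ≈ 9953.6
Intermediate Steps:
R = -6 (R = 6*(-1) = -6)
c = 135 (c = -6 + 141 = 135)
b(W, C) = 2*√11 (b(W, C) = √44 = 2*√11)
(35687 + 30338)/b(248, c) = (35687 + 30338)/((2*√11)) = 66025*(√11/22) = 66025*√11/22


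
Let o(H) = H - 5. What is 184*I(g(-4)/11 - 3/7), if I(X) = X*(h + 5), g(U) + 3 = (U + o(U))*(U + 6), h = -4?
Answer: -43424/77 ≈ -563.95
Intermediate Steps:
o(H) = -5 + H
g(U) = -3 + (-5 + 2*U)*(6 + U) (g(U) = -3 + (U + (-5 + U))*(U + 6) = -3 + (-5 + 2*U)*(6 + U))
I(X) = X (I(X) = X*(-4 + 5) = X*1 = X)
184*I(g(-4)/11 - 3/7) = 184*((-33 + 2*(-4)² + 7*(-4))/11 - 3/7) = 184*((-33 + 2*16 - 28)*(1/11) - 3*⅐) = 184*((-33 + 32 - 28)*(1/11) - 3/7) = 184*(-29*1/11 - 3/7) = 184*(-29/11 - 3/7) = 184*(-236/77) = -43424/77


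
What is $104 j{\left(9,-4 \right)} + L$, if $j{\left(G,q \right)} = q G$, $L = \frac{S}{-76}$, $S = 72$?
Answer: $- \frac{71154}{19} \approx -3744.9$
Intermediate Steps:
$L = - \frac{18}{19}$ ($L = \frac{72}{-76} = 72 \left(- \frac{1}{76}\right) = - \frac{18}{19} \approx -0.94737$)
$j{\left(G,q \right)} = G q$
$104 j{\left(9,-4 \right)} + L = 104 \cdot 9 \left(-4\right) - \frac{18}{19} = 104 \left(-36\right) - \frac{18}{19} = -3744 - \frac{18}{19} = - \frac{71154}{19}$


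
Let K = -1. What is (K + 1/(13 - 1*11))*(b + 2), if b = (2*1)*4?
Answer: -5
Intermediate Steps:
b = 8 (b = 2*4 = 8)
(K + 1/(13 - 1*11))*(b + 2) = (-1 + 1/(13 - 1*11))*(8 + 2) = (-1 + 1/(13 - 11))*10 = (-1 + 1/2)*10 = (-1 + ½)*10 = -½*10 = -5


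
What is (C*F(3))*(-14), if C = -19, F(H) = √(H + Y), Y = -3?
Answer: 0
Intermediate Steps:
F(H) = √(-3 + H) (F(H) = √(H - 3) = √(-3 + H))
(C*F(3))*(-14) = -19*√(-3 + 3)*(-14) = -19*√0*(-14) = -19*0*(-14) = 0*(-14) = 0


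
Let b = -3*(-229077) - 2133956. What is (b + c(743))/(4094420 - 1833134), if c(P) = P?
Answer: -240997/376881 ≈ -0.63945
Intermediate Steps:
b = -1446725 (b = 687231 - 2133956 = -1446725)
(b + c(743))/(4094420 - 1833134) = (-1446725 + 743)/(4094420 - 1833134) = -1445982/2261286 = -1445982*1/2261286 = -240997/376881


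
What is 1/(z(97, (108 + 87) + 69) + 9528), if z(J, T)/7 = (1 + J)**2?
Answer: 1/76756 ≈ 1.3028e-5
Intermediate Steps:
z(J, T) = 7*(1 + J)**2
1/(z(97, (108 + 87) + 69) + 9528) = 1/(7*(1 + 97)**2 + 9528) = 1/(7*98**2 + 9528) = 1/(7*9604 + 9528) = 1/(67228 + 9528) = 1/76756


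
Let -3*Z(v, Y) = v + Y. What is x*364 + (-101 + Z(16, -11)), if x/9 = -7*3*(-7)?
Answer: 1444408/3 ≈ 4.8147e+5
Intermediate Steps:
Z(v, Y) = -Y/3 - v/3 (Z(v, Y) = -(v + Y)/3 = -(Y + v)/3 = -Y/3 - v/3)
x = 1323 (x = 9*(-7*3*(-7)) = 9*(-21*(-7)) = 9*147 = 1323)
x*364 + (-101 + Z(16, -11)) = 1323*364 + (-101 + (-⅓*(-11) - ⅓*16)) = 481572 + (-101 + (11/3 - 16/3)) = 481572 + (-101 - 5/3) = 481572 - 308/3 = 1444408/3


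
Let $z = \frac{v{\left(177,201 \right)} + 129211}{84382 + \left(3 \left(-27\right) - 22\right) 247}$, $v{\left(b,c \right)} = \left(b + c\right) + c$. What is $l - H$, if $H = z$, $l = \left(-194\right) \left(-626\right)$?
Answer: $\frac{7157901014}{58941} \approx 1.2144 \cdot 10^{5}$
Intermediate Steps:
$v{\left(b,c \right)} = b + 2 c$
$l = 121444$
$z = \frac{129790}{58941}$ ($z = \frac{\left(177 + 2 \cdot 201\right) + 129211}{84382 + \left(3 \left(-27\right) - 22\right) 247} = \frac{\left(177 + 402\right) + 129211}{84382 + \left(-81 - 22\right) 247} = \frac{579 + 129211}{84382 - 25441} = \frac{129790}{84382 - 25441} = \frac{129790}{58941} \approx 2.202$)
$H = \frac{129790}{58941} \approx 2.202$
$l - H = 121444 - \frac{129790}{58941} = \frac{7157901014}{58941}$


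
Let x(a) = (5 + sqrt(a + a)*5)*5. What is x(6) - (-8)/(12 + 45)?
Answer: 1433/57 + 50*sqrt(3) ≈ 111.74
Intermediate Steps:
x(a) = 25 + 25*sqrt(2)*sqrt(a) (x(a) = (5 + sqrt(2*a)*5)*5 = (5 + (sqrt(2)*sqrt(a))*5)*5 = (5 + 5*sqrt(2)*sqrt(a))*5 = 25 + 25*sqrt(2)*sqrt(a))
x(6) - (-8)/(12 + 45) = (25 + 25*sqrt(2)*sqrt(6)) - (-8)/(12 + 45) = (25 + 50*sqrt(3)) - (-8)/57 = (25 + 50*sqrt(3)) - 1*(-8/57) = (25 + 50*sqrt(3)) + 8/57 = 1433/57 + 50*sqrt(3)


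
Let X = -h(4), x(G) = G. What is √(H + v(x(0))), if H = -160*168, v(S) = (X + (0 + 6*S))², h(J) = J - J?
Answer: 16*I*√105 ≈ 163.95*I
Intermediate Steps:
h(J) = 0
X = 0 (X = -1*0 = 0)
v(S) = 36*S² (v(S) = (0 + (0 + 6*S))² = (0 + 6*S)² = (6*S)² = 36*S²)
H = -26880
√(H + v(x(0))) = √(-26880 + 36*0²) = √(-26880 + 36*0) = √(-26880 + 0) = √(-26880) = 16*I*√105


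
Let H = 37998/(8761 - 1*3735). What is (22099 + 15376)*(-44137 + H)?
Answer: -4155875642950/2513 ≈ -1.6537e+9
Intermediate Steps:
H = 18999/2513 (H = 37998/(8761 - 3735) = 37998/5026 = 37998*(1/5026) = 18999/2513 ≈ 7.5603)
(22099 + 15376)*(-44137 + H) = (22099 + 15376)*(-44137 + 18999/2513) = 37475*(-110897282/2513) = -4155875642950/2513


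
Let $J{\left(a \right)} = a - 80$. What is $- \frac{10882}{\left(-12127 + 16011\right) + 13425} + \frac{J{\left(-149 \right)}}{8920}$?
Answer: $- \frac{101031201}{154396280} \approx -0.65436$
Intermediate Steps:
$J{\left(a \right)} = -80 + a$
$- \frac{10882}{\left(-12127 + 16011\right) + 13425} + \frac{J{\left(-149 \right)}}{8920} = - \frac{10882}{\left(-12127 + 16011\right) + 13425} + \frac{-80 - 149}{8920} = - \frac{10882}{3884 + 13425} - \frac{229}{8920} = - \frac{10882}{17309} - \frac{229}{8920} = - \frac{101031201}{154396280}$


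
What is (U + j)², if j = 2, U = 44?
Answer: 2116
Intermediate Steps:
(U + j)² = (44 + 2)² = 46² = 2116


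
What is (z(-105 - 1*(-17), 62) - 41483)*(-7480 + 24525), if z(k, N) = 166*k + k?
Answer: -957571055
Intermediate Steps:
z(k, N) = 167*k
(z(-105 - 1*(-17), 62) - 41483)*(-7480 + 24525) = (167*(-105 - 1*(-17)) - 41483)*(-7480 + 24525) = (167*(-105 + 17) - 41483)*17045 = (167*(-88) - 41483)*17045 = (-14696 - 41483)*17045 = -56179*17045 = -957571055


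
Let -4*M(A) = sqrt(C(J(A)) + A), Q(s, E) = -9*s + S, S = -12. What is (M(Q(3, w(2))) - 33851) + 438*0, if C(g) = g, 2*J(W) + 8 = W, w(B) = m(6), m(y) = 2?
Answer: -33851 - 5*I*sqrt(10)/8 ≈ -33851.0 - 1.9764*I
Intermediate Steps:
w(B) = 2
J(W) = -4 + W/2
Q(s, E) = -12 - 9*s (Q(s, E) = -9*s - 12 = -12 - 9*s)
M(A) = -sqrt(-4 + 3*A/2)/4 (M(A) = -sqrt((-4 + A/2) + A)/4 = -sqrt(-4 + 3*A/2)/4)
(M(Q(3, w(2))) - 33851) + 438*0 = (-sqrt(-16 + 6*(-12 - 9*3))/8 - 33851) + 438*0 = (-sqrt(-16 + 6*(-12 - 27))/8 - 33851) + 0 = (-sqrt(-16 + 6*(-39))/8 - 33851) + 0 = (-sqrt(-16 - 234)/8 - 33851) + 0 = (-5*I*sqrt(10)/8 - 33851) + 0 = (-33851 - 5*I*sqrt(10)/8) + 0 = -33851 - 5*I*sqrt(10)/8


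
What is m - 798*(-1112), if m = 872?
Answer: 888248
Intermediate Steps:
m - 798*(-1112) = 872 - 798*(-1112) = 872 + 887376 = 888248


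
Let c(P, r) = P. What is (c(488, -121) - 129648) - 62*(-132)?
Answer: -120976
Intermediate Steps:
(c(488, -121) - 129648) - 62*(-132) = (488 - 129648) - 62*(-132) = -129160 + 8184 = -120976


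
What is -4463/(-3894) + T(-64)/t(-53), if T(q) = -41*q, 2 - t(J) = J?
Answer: 951211/19470 ≈ 48.855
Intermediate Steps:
t(J) = 2 - J
-4463/(-3894) + T(-64)/t(-53) = -4463/(-3894) + (-41*(-64))/(2 - 1*(-53)) = -4463*(-1/3894) + 2624/(2 + 53) = 4463/3894 + 2624/55 = 951211/19470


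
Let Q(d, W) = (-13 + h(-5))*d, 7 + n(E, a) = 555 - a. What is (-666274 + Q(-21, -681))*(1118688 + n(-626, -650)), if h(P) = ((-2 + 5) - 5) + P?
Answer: -745680572644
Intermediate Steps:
n(E, a) = 548 - a (n(E, a) = -7 + (555 - a) = 548 - a)
h(P) = -2 + P (h(P) = (3 - 5) + P = -2 + P)
Q(d, W) = -20*d (Q(d, W) = (-13 + (-2 - 5))*d = (-13 - 7)*d = -20*d)
(-666274 + Q(-21, -681))*(1118688 + n(-626, -650)) = (-666274 - 20*(-21))*(1118688 + (548 - 1*(-650))) = (-666274 + 420)*(1118688 + (548 + 650)) = -665854*(1118688 + 1198) = -665854*1119886 = -745680572644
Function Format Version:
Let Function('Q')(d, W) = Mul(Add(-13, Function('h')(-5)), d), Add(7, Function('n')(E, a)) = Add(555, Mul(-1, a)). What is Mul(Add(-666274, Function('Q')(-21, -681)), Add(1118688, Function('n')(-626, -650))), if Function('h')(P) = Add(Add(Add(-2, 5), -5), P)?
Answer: -745680572644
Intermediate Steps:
Function('n')(E, a) = Add(548, Mul(-1, a)) (Function('n')(E, a) = Add(-7, Add(555, Mul(-1, a))) = Add(548, Mul(-1, a)))
Function('h')(P) = Add(-2, P) (Function('h')(P) = Add(Add(3, -5), P) = Add(-2, P))
Function('Q')(d, W) = Mul(-20, d) (Function('Q')(d, W) = Mul(Add(-13, Add(-2, -5)), d) = Mul(Add(-13, -7), d) = Mul(-20, d))
Mul(Add(-666274, Function('Q')(-21, -681)), Add(1118688, Function('n')(-626, -650))) = Mul(Add(-666274, Mul(-20, -21)), Add(1118688, Add(548, Mul(-1, -650)))) = Mul(Add(-666274, 420), Add(1118688, Add(548, 650))) = Mul(-665854, Add(1118688, 1198)) = Mul(-665854, 1119886) = -745680572644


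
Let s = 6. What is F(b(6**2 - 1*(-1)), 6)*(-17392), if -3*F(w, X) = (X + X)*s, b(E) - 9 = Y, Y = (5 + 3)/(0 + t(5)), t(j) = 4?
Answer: 417408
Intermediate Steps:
Y = 2 (Y = (5 + 3)/(0 + 4) = 8/4 = 8*(1/4) = 2)
b(E) = 11 (b(E) = 9 + 2 = 11)
F(w, X) = -4*X (F(w, X) = -(X + X)*6/3 = -2*X*6/3 = -4*X)
F(b(6**2 - 1*(-1)), 6)*(-17392) = -4*6*(-17392) = -24*(-17392) = 417408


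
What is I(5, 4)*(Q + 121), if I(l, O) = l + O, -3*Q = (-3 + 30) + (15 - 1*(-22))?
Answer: 897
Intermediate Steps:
Q = -64/3 (Q = -((-3 + 30) + (15 - 1*(-22)))/3 = -(27 + (15 + 22))/3 = -(27 + 37)/3 = -⅓*64 = -64/3 ≈ -21.333)
I(l, O) = O + l
I(5, 4)*(Q + 121) = (4 + 5)*(-64/3 + 121) = 9*(299/3) = 897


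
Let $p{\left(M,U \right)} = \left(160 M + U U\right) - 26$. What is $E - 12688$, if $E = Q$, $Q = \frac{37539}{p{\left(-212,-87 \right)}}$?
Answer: $- \frac{334708915}{26377} \approx -12689.0$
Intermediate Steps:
$p{\left(M,U \right)} = -26 + U^{2} + 160 M$ ($p{\left(M,U \right)} = \left(160 M + U^{2}\right) - 26 = \left(U^{2} + 160 M\right) - 26 = -26 + U^{2} + 160 M$)
$Q = - \frac{37539}{26377}$ ($Q = \frac{37539}{-26 + \left(-87\right)^{2} + 160 \left(-212\right)} = \frac{37539}{-26 + 7569 - 33920} = \frac{37539}{-26377} = 37539 \left(- \frac{1}{26377}\right) = - \frac{37539}{26377} \approx -1.4232$)
$E = - \frac{37539}{26377} \approx -1.4232$
$E - 12688 = - \frac{37539}{26377} - 12688 = - \frac{334708915}{26377}$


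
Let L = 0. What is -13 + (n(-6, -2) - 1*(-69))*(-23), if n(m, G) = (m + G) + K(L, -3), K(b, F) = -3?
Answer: -1347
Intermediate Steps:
n(m, G) = -3 + G + m (n(m, G) = (m + G) - 3 = (G + m) - 3 = -3 + G + m)
-13 + (n(-6, -2) - 1*(-69))*(-23) = -13 + ((-3 - 2 - 6) - 1*(-69))*(-23) = -13 + (-11 + 69)*(-23) = -13 + 58*(-23) = -13 - 1334 = -1347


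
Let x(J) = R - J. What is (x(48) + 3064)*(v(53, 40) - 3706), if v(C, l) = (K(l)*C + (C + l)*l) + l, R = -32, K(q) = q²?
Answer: 253204336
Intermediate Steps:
x(J) = -32 - J
v(C, l) = l + C*l² + l*(C + l) (v(C, l) = (l²*C + (C + l)*l) + l = (C*l² + l*(C + l)) + l = l + C*l² + l*(C + l))
(x(48) + 3064)*(v(53, 40) - 3706) = ((-32 - 1*48) + 3064)*(40*(1 + 53 + 40 + 53*40) - 3706) = ((-32 - 48) + 3064)*(40*(1 + 53 + 40 + 2120) - 3706) = (-80 + 3064)*(40*2214 - 3706) = 2984*(88560 - 3706) = 2984*84854 = 253204336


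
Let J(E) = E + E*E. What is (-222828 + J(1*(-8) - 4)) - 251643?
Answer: -474339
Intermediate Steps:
J(E) = E + E²
(-222828 + J(1*(-8) - 4)) - 251643 = (-222828 + (1*(-8) - 4)*(1 + (1*(-8) - 4))) - 251643 = (-222828 + (-8 - 4)*(1 + (-8 - 4))) - 251643 = (-222828 - 12*(1 - 12)) - 251643 = (-222828 - 12*(-11)) - 251643 = (-222828 + 132) - 251643 = -222696 - 251643 = -474339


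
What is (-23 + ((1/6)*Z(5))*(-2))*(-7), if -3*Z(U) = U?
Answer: 1414/9 ≈ 157.11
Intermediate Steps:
Z(U) = -U/3
(-23 + ((1/6)*Z(5))*(-2))*(-7) = (-23 + ((1/6)*(-⅓*5))*(-2))*(-7) = (-23 + ((1*(⅙))*(-5/3))*(-2))*(-7) = (-23 + ((⅙)*(-5/3))*(-2))*(-7) = (-23 - 5/18*(-2))*(-7) = (-23 + 5/9)*(-7) = -202/9*(-7) = 1414/9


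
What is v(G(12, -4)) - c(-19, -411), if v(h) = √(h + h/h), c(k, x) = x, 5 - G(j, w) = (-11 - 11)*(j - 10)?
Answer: 411 + 5*√2 ≈ 418.07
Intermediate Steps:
G(j, w) = -215 + 22*j (G(j, w) = 5 - (-11 - 11)*(j - 10) = 5 - (-22)*(-10 + j) = 5 - (220 - 22*j) = 5 + (-220 + 22*j) = -215 + 22*j)
v(h) = √(1 + h) (v(h) = √(h + 1) = √(1 + h))
v(G(12, -4)) - c(-19, -411) = √(1 + (-215 + 22*12)) - 1*(-411) = √(1 + (-215 + 264)) + 411 = √(1 + 49) + 411 = √50 + 411 = 5*√2 + 411 = 411 + 5*√2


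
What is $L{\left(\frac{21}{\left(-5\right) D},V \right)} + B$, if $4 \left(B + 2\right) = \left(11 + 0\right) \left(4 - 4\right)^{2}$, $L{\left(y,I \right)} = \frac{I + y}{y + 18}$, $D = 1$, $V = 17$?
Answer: $- \frac{74}{69} \approx -1.0725$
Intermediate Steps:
$L{\left(y,I \right)} = \frac{I + y}{18 + y}$
$B = -2$ ($B = -2 + \frac{\left(11 + 0\right) \left(4 - 4\right)^{2}}{4} = -2 + \frac{11 \cdot 0^{2}}{4} = -2 + \frac{11 \cdot 0}{4} = -2 + \frac{1}{4} \cdot 0 = -2 + 0 = -2$)
$L{\left(\frac{21}{\left(-5\right) D},V \right)} + B = \frac{17 + \frac{21}{\left(-5\right) 1}}{18 + \frac{21}{\left(-5\right) 1}} - 2 = \frac{17 + \frac{21}{-5}}{18 + \frac{21}{-5}} - 2 = \frac{17 + 21 \left(- \frac{1}{5}\right)}{18 + 21 \left(- \frac{1}{5}\right)} - 2 = \frac{17 - \frac{21}{5}}{18 - \frac{21}{5}} - 2 = \frac{1}{\frac{69}{5}} \cdot \frac{64}{5} - 2 = \frac{5}{69} \cdot \frac{64}{5} - 2 = \frac{64}{69} - 2 = - \frac{74}{69}$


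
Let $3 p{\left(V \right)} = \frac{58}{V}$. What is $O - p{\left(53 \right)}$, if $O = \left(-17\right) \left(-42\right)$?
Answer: $\frac{113468}{159} \approx 713.63$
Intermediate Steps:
$p{\left(V \right)} = \frac{58}{3 V}$ ($p{\left(V \right)} = \frac{58 \frac{1}{V}}{3} = \frac{58}{3 V}$)
$O = 714$
$O - p{\left(53 \right)} = 714 - \frac{58}{3 \cdot 53} = 714 - \frac{58}{3} \cdot \frac{1}{53} = 714 - \frac{58}{159} = \frac{113468}{159}$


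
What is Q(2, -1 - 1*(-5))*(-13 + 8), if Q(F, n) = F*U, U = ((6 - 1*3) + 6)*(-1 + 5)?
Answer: -360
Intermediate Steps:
U = 36 (U = ((6 - 3) + 6)*4 = (3 + 6)*4 = 9*4 = 36)
Q(F, n) = 36*F (Q(F, n) = F*36 = 36*F)
Q(2, -1 - 1*(-5))*(-13 + 8) = (36*2)*(-13 + 8) = 72*(-5) = -360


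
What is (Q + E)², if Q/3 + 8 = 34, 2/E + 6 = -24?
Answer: 1366561/225 ≈ 6073.6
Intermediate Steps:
E = -1/15 (E = 2/(-6 - 24) = 2/(-30) = 2*(-1/30) = -1/15 ≈ -0.066667)
Q = 78 (Q = -24 + 3*34 = -24 + 102 = 78)
(Q + E)² = (78 - 1/15)² = (1169/15)² = 1366561/225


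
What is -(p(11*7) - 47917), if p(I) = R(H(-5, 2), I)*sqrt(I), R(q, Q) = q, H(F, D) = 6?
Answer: 47917 - 6*sqrt(77) ≈ 47864.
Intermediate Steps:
p(I) = 6*sqrt(I)
-(p(11*7) - 47917) = -(6*sqrt(11*7) - 47917) = -(6*sqrt(77) - 47917) = -(-47917 + 6*sqrt(77)) = 47917 - 6*sqrt(77)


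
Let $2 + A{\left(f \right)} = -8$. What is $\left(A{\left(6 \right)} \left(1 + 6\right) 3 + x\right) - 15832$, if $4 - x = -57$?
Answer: $-15981$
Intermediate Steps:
$A{\left(f \right)} = -10$ ($A{\left(f \right)} = -2 - 8 = -10$)
$x = 61$ ($x = 4 - -57 = 4 + 57 = 61$)
$\left(A{\left(6 \right)} \left(1 + 6\right) 3 + x\right) - 15832 = \left(- 10 \left(1 + 6\right) 3 + 61\right) - 15832 = \left(- 10 \cdot 7 \cdot 3 + 61\right) - 15832 = \left(\left(-10\right) 21 + 61\right) - 15832 = \left(-210 + 61\right) - 15832 = -149 - 15832 = -15981$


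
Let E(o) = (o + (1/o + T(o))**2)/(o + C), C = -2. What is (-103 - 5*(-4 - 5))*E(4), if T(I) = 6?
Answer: -19981/16 ≈ -1248.8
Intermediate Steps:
E(o) = (o + (6 + 1/o)**2)/(-2 + o) (E(o) = (o + (1/o + 6)**2)/(o - 2) = (o + (6 + 1/o)**2)/(-2 + o))
(-103 - 5*(-4 - 5))*E(4) = (-103 - 5*(-4 - 5))*((4**3 + (1 + 6*4)**2)/(4**2*(-2 + 4))) = (-103 - 5*(-9))*((1/16)*(64 + (1 + 24)**2)/2) = (-103 + 45)*((1/16)*(1/2)*(64 + 25**2)) = -29*(64 + 625)/(8*2) = -29*689/(8*2) = -58*689/32 = -19981/16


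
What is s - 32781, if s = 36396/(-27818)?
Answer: -455969127/13909 ≈ -32782.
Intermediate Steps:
s = -18198/13909 (s = 36396*(-1/27818) = -18198/13909 ≈ -1.3084)
s - 32781 = -18198/13909 - 32781 = -455969127/13909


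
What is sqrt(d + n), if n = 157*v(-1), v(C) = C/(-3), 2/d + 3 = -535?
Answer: sqrt(34079610)/807 ≈ 7.2339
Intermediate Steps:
d = -1/269 (d = 2/(-3 - 535) = 2/(-538) = 2*(-1/538) = -1/269 ≈ -0.0037175)
v(C) = -C/3 (v(C) = C*(-1/3) = -C/3)
n = 157/3 (n = 157*(-1/3*(-1)) = 157*(1/3) = 157/3 ≈ 52.333)
sqrt(d + n) = sqrt(-1/269 + 157/3) = sqrt(42230/807) = sqrt(34079610)/807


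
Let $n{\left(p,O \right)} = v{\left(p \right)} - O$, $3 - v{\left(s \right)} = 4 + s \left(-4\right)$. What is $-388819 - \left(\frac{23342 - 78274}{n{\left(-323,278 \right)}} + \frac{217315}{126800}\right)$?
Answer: $- \frac{15492228054533}{39840560} \approx -3.8886 \cdot 10^{5}$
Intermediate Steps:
$v{\left(s \right)} = -1 + 4 s$ ($v{\left(s \right)} = 3 - \left(4 + s \left(-4\right)\right) = 3 - \left(4 - 4 s\right) = 3 + \left(-4 + 4 s\right) = -1 + 4 s$)
$n{\left(p,O \right)} = -1 - O + 4 p$ ($n{\left(p,O \right)} = \left(-1 + 4 p\right) - O = -1 - O + 4 p$)
$-388819 - \left(\frac{23342 - 78274}{n{\left(-323,278 \right)}} + \frac{217315}{126800}\right) = -388819 - \left(\frac{23342 - 78274}{-1 - 278 + 4 \left(-323\right)} + \frac{217315}{126800}\right) = -388819 - \left(- \frac{54932}{-1 - 278 - 1292} + 217315 \cdot \frac{1}{126800}\right) = -388819 - \left(- \frac{54932}{-1571} + \frac{43463}{25360}\right) = -388819 - \left(\left(-54932\right) \left(- \frac{1}{1571}\right) + \frac{43463}{25360}\right) = -388819 - \left(\frac{54932}{1571} + \frac{43463}{25360}\right) = -388819 - \frac{1461355893}{39840560} = - \frac{15492228054533}{39840560}$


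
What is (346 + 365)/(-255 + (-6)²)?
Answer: -237/73 ≈ -3.2466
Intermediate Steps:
(346 + 365)/(-255 + (-6)²) = 711/(-255 + 36) = 711/(-219) = 711*(-1/219) = -237/73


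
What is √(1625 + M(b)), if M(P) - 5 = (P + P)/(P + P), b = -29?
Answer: √1631 ≈ 40.386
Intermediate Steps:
M(P) = 6 (M(P) = 5 + (P + P)/(P + P) = 5 + (2*P)/((2*P)) = 5 + (2*P)*(1/(2*P)) = 5 + 1 = 6)
√(1625 + M(b)) = √(1625 + 6) = √1631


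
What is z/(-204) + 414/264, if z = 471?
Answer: -277/374 ≈ -0.74064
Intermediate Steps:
z/(-204) + 414/264 = 471/(-204) + 414/264 = 471*(-1/204) + 414*(1/264) = -157/68 + 69/44 = -277/374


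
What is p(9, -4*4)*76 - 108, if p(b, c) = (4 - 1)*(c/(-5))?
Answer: 3108/5 ≈ 621.60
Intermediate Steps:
p(b, c) = -3*c/5 (p(b, c) = 3*(c*(-⅕)) = 3*(-c/5) = -3*c/5)
p(9, -4*4)*76 - 108 = -(-12)*4/5*76 - 108 = -⅗*(-16)*76 - 108 = (48/5)*76 - 108 = 3648/5 - 108 = 3108/5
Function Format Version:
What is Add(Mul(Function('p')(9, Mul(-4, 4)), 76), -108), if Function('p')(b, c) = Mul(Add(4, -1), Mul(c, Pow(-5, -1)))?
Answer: Rational(3108, 5) ≈ 621.60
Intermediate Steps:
Function('p')(b, c) = Mul(Rational(-3, 5), c) (Function('p')(b, c) = Mul(3, Mul(c, Rational(-1, 5))) = Mul(3, Mul(Rational(-1, 5), c)) = Mul(Rational(-3, 5), c))
Add(Mul(Function('p')(9, Mul(-4, 4)), 76), -108) = Add(Mul(Mul(Rational(-3, 5), Mul(-4, 4)), 76), -108) = Add(Mul(Mul(Rational(-3, 5), -16), 76), -108) = Add(Mul(Rational(48, 5), 76), -108) = Add(Rational(3648, 5), -108) = Rational(3108, 5)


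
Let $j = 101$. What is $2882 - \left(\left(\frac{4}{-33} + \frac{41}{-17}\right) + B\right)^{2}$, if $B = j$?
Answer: $- \frac{2144431678}{314721} \approx -6813.8$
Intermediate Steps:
$B = 101$
$2882 - \left(\left(\frac{4}{-33} + \frac{41}{-17}\right) + B\right)^{2} = 2882 - \left(\left(\frac{4}{-33} + \frac{41}{-17}\right) + 101\right)^{2} = 2882 - \left(\left(4 \left(- \frac{1}{33}\right) + 41 \left(- \frac{1}{17}\right)\right) + 101\right)^{2} = 2882 - \left(\left(- \frac{4}{33} - \frac{41}{17}\right) + 101\right)^{2} = 2882 - \left(- \frac{1421}{561} + 101\right)^{2} = 2882 - \left(\frac{55240}{561}\right)^{2} = 2882 - \frac{3051457600}{314721} = - \frac{2144431678}{314721}$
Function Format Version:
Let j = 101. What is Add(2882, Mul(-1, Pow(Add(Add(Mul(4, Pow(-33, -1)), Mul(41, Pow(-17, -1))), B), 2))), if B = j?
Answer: Rational(-2144431678, 314721) ≈ -6813.8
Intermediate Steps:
B = 101
Add(2882, Mul(-1, Pow(Add(Add(Mul(4, Pow(-33, -1)), Mul(41, Pow(-17, -1))), B), 2))) = Add(2882, Mul(-1, Pow(Add(Add(Mul(4, Pow(-33, -1)), Mul(41, Pow(-17, -1))), 101), 2))) = Add(2882, Mul(-1, Pow(Add(Add(Mul(4, Rational(-1, 33)), Mul(41, Rational(-1, 17))), 101), 2))) = Add(2882, Mul(-1, Pow(Add(Add(Rational(-4, 33), Rational(-41, 17)), 101), 2))) = Add(2882, Mul(-1, Pow(Add(Rational(-1421, 561), 101), 2))) = Add(2882, Mul(-1, Pow(Rational(55240, 561), 2))) = Add(2882, Mul(-1, Rational(3051457600, 314721))) = Add(2882, Rational(-3051457600, 314721)) = Rational(-2144431678, 314721)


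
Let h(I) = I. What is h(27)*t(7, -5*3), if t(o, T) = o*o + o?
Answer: 1512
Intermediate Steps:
t(o, T) = o + o² (t(o, T) = o² + o = o + o²)
h(27)*t(7, -5*3) = 27*(7*(1 + 7)) = 27*(7*8) = 27*56 = 1512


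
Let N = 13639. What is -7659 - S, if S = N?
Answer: -21298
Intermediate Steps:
S = 13639
-7659 - S = -7659 - 1*13639 = -7659 - 13639 = -21298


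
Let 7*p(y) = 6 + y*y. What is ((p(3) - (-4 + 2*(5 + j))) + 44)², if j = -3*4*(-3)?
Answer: 49729/49 ≈ 1014.9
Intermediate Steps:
j = 36 (j = -12*(-3) = 36)
p(y) = 6/7 + y²/7 (p(y) = (6 + y*y)/7 = (6 + y²)/7 = 6/7 + y²/7)
((p(3) - (-4 + 2*(5 + j))) + 44)² = (((6/7 + (⅐)*3²) - (-4 + 2*(5 + 36))) + 44)² = (((6/7 + (⅐)*9) - (-4 + 2*41)) + 44)² = (((6/7 + 9/7) - (-4 + 82)) + 44)² = ((15/7 - 1*78) + 44)² = ((15/7 - 78) + 44)² = (-531/7 + 44)² = (-223/7)² = 49729/49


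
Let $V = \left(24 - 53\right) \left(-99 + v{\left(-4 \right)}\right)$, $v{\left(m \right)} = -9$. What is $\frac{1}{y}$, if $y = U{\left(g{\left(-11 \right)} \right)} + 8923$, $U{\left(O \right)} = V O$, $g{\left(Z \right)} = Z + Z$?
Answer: $- \frac{1}{59981} \approx -1.6672 \cdot 10^{-5}$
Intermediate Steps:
$g{\left(Z \right)} = 2 Z$
$V = 3132$ ($V = \left(24 - 53\right) \left(-99 - 9\right) = \left(-29\right) \left(-108\right) = 3132$)
$U{\left(O \right)} = 3132 O$
$y = -59981$ ($y = 3132 \cdot 2 \left(-11\right) + 8923 = 3132 \left(-22\right) + 8923 = -68904 + 8923 = -59981$)
$\frac{1}{y} = \frac{1}{-59981} = - \frac{1}{59981}$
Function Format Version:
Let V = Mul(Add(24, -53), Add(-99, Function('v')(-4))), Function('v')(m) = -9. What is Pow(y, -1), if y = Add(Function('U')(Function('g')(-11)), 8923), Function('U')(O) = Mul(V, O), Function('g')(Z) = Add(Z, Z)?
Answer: Rational(-1, 59981) ≈ -1.6672e-5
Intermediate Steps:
Function('g')(Z) = Mul(2, Z)
V = 3132 (V = Mul(Add(24, -53), Add(-99, -9)) = Mul(-29, -108) = 3132)
Function('U')(O) = Mul(3132, O)
y = -59981 (y = Add(Mul(3132, Mul(2, -11)), 8923) = Add(Mul(3132, -22), 8923) = Add(-68904, 8923) = -59981)
Pow(y, -1) = Pow(-59981, -1) = Rational(-1, 59981)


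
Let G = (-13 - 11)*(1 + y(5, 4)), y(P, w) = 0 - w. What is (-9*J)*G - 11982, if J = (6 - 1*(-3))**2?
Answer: -64470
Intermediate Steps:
y(P, w) = -w
J = 81 (J = (6 + 3)**2 = 9**2 = 81)
G = 72 (G = (-13 - 11)*(1 - 1*4) = -24*(1 - 4) = -24*(-3) = 72)
(-9*J)*G - 11982 = -9*81*72 - 11982 = -729*72 - 11982 = -52488 - 11982 = -64470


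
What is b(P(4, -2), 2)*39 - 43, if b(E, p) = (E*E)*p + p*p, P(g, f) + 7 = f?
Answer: 6431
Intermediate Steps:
P(g, f) = -7 + f
b(E, p) = p**2 + p*E**2 (b(E, p) = E**2*p + p**2 = p*E**2 + p**2 = p**2 + p*E**2)
b(P(4, -2), 2)*39 - 43 = (2*(2 + (-7 - 2)**2))*39 - 43 = (2*(2 + (-9)**2))*39 - 43 = (2*(2 + 81))*39 - 43 = (2*83)*39 - 43 = 166*39 - 43 = 6474 - 43 = 6431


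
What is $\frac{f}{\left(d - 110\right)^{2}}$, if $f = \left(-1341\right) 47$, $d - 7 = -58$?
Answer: $- \frac{63027}{25921} \approx -2.4315$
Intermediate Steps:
$d = -51$ ($d = 7 - 58 = -51$)
$f = -63027$
$\frac{f}{\left(d - 110\right)^{2}} = - \frac{63027}{\left(-51 - 110\right)^{2}} = - \frac{63027}{\left(-161\right)^{2}} = - \frac{63027}{25921}$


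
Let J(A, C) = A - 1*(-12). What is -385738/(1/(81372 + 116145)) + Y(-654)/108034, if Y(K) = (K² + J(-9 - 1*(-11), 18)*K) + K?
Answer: -4115545104088329/54017 ≈ -7.6190e+10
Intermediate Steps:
J(A, C) = 12 + A (J(A, C) = A + 12 = 12 + A)
Y(K) = K² + 15*K (Y(K) = (K² + (12 + (-9 - 1*(-11)))*K) + K = (K² + (12 + (-9 + 11))*K) + K = (K² + (12 + 2)*K) + K = (K² + 14*K) + K = K² + 15*K)
-385738/(1/(81372 + 116145)) + Y(-654)/108034 = -385738/(1/(81372 + 116145)) - 654*(15 - 654)/108034 = -385738/(1/197517) - 654*(-639)*(1/108034) = -385738/1/197517 + 417906*(1/108034) = -385738*197517 + 208953/54017 = -76189812546 + 208953/54017 = -4115545104088329/54017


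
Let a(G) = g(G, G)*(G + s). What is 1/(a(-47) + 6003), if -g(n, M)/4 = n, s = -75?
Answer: -1/16933 ≈ -5.9056e-5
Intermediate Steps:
g(n, M) = -4*n
a(G) = -4*G*(-75 + G) (a(G) = (-4*G)*(G - 75) = (-4*G)*(-75 + G) = -4*G*(-75 + G))
1/(a(-47) + 6003) = 1/(4*(-47)*(75 - 1*(-47)) + 6003) = 1/(4*(-47)*(75 + 47) + 6003) = 1/(4*(-47)*122 + 6003) = 1/(-22936 + 6003) = 1/(-16933) = -1/16933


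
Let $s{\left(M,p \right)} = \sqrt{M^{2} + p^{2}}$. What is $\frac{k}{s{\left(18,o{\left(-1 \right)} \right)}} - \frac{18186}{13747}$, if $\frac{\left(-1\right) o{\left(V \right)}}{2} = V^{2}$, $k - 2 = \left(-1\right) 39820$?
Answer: $- \frac{18186}{13747} - \frac{19909 \sqrt{82}}{82} \approx -2199.9$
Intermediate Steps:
$k = -39818$ ($k = 2 - 39820 = -39818$)
$o{\left(V \right)} = - 2 V^{2}$
$\frac{k}{s{\left(18,o{\left(-1 \right)} \right)}} - \frac{18186}{13747} = - \frac{39818}{\sqrt{18^{2} + \left(- 2 \left(-1\right)^{2}\right)^{2}}} - \frac{18186}{13747} = - \frac{39818}{\sqrt{324 + \left(\left(-2\right) 1\right)^{2}}} - \frac{18186}{13747} = - \frac{39818}{\sqrt{324 + \left(-2\right)^{2}}} - \frac{18186}{13747} = - \frac{39818}{\sqrt{324 + 4}} - \frac{18186}{13747} = - \frac{39818}{\sqrt{328}} - \frac{18186}{13747} = - \frac{39818}{2 \sqrt{82}} - \frac{18186}{13747} = - 39818 \frac{\sqrt{82}}{164} - \frac{18186}{13747} = - \frac{19909 \sqrt{82}}{82} - \frac{18186}{13747} = - \frac{18186}{13747} - \frac{19909 \sqrt{82}}{82}$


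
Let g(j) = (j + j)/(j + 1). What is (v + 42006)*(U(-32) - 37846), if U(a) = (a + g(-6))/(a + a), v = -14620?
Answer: -41457515599/40 ≈ -1.0364e+9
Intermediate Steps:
g(j) = 2*j/(1 + j) (g(j) = (2*j)/(1 + j) = 2*j/(1 + j))
U(a) = (12/5 + a)/(2*a) (U(a) = (a + 2*(-6)/(1 - 6))/(a + a) = (a + 2*(-6)/(-5))/((2*a)) = (a + 2*(-6)*(-1/5))*(1/(2*a)) = (a + 12/5)*(1/(2*a)) = (12/5 + a)*(1/(2*a)) = (12/5 + a)/(2*a))
(v + 42006)*(U(-32) - 37846) = (-14620 + 42006)*((1/10)*(12 + 5*(-32))/(-32) - 37846) = 27386*((1/10)*(-1/32)*(12 - 160) - 37846) = 27386*((1/10)*(-1/32)*(-148) - 37846) = 27386*(37/80 - 37846) = 27386*(-3027643/80) = -41457515599/40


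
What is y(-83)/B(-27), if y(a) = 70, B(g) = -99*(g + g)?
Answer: 35/2673 ≈ 0.013094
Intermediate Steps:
B(g) = -198*g
y(-83)/B(-27) = 70/((-198*(-27))) = 70/5346 = 70*(1/5346) = 35/2673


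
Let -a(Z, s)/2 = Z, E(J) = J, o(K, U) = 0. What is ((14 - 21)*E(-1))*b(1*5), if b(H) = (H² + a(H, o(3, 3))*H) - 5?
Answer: -210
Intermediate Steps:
a(Z, s) = -2*Z
b(H) = -5 - H² (b(H) = (H² + (-2*H)*H) - 5 = (H² - 2*H²) - 5 = -H² - 5 = -5 - H²)
((14 - 21)*E(-1))*b(1*5) = ((14 - 21)*(-1))*(-5 - (1*5)²) = (-7*(-1))*(-5 - 1*5²) = 7*(-5 - 1*25) = 7*(-5 - 25) = 7*(-30) = -210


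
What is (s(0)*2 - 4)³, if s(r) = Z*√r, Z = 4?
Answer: -64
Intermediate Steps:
s(r) = 4*√r
(s(0)*2 - 4)³ = ((4*√0)*2 - 4)³ = ((4*0)*2 - 4)³ = (0*2 - 4)³ = (0 - 4)³ = (-4)³ = -64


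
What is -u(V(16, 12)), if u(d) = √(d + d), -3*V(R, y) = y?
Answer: -2*I*√2 ≈ -2.8284*I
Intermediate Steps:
V(R, y) = -y/3
u(d) = √2*√d (u(d) = √(2*d) = √2*√d)
-u(V(16, 12)) = -√2*√(-⅓*12) = -√2*√(-4) = -√2*2*I = -2*I*√2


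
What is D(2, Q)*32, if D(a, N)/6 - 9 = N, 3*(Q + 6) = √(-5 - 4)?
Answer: 576 + 192*I ≈ 576.0 + 192.0*I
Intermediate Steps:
Q = -6 + I (Q = -6 + √(-5 - 4)/3 = -6 + √(-9)/3 = -6 + (3*I)/3 = -6 + I ≈ -6.0 + 1.0*I)
D(a, N) = 54 + 6*N
D(2, Q)*32 = (54 + 6*(-6 + I))*32 = (54 + (-36 + 6*I))*32 = (18 + 6*I)*32 = 576 + 192*I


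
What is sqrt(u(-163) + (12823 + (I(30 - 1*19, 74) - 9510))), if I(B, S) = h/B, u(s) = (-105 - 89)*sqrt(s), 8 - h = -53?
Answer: sqrt(401544 - 23474*I*sqrt(163))/11 ≈ 61.072 - 20.278*I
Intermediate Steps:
h = 61 (h = 8 - 1*(-53) = 8 + 53 = 61)
u(s) = -194*sqrt(s)
I(B, S) = 61/B
sqrt(u(-163) + (12823 + (I(30 - 1*19, 74) - 9510))) = sqrt(-194*I*sqrt(163) + (12823 + (61/(30 - 1*19) - 9510))) = sqrt(-194*I*sqrt(163) + (12823 + (61/(30 - 19) - 9510))) = sqrt(-194*I*sqrt(163) + (12823 + (61/11 - 9510))) = sqrt(-194*I*sqrt(163) + (12823 - 104549/11)) = sqrt(-194*I*sqrt(163) + 36504/11) = sqrt(36504/11 - 194*I*sqrt(163))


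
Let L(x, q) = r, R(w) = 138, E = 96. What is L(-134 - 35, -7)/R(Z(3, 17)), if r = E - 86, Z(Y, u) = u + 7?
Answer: 5/69 ≈ 0.072464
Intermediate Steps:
Z(Y, u) = 7 + u
r = 10 (r = 96 - 86 = 10)
L(x, q) = 10
L(-134 - 35, -7)/R(Z(3, 17)) = 10/138 = 10*(1/138) = 5/69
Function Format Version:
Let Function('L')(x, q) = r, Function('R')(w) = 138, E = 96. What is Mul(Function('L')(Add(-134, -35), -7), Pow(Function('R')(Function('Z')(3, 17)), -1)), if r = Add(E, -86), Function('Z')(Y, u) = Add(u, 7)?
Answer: Rational(5, 69) ≈ 0.072464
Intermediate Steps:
Function('Z')(Y, u) = Add(7, u)
r = 10 (r = Add(96, -86) = 10)
Function('L')(x, q) = 10
Mul(Function('L')(Add(-134, -35), -7), Pow(Function('R')(Function('Z')(3, 17)), -1)) = Mul(10, Pow(138, -1)) = Mul(10, Rational(1, 138)) = Rational(5, 69)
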